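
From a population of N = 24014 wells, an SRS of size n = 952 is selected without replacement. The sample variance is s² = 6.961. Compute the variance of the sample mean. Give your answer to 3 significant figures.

Under SRS without replacement, Var(ȳ) = (1 − f)·s²/n with f = n/N = 952/24014 = 0.03964354.
Var(ȳ) = (1 − 0.03964354)·6.961/952 = 0.96035646·0.0073119748 = 0.0070221022.

0.00702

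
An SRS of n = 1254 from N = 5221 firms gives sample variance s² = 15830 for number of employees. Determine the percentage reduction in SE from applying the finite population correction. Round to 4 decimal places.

12.8326

f = n/N = 1254/5221 = 0.24018387.
SE_no-fpc = √(s²/n) = 3.5529712; SE_fpc = √((1−f)s²/n) = 3.0970338.
Ratio = √(1−f) = 0.87167432. Reduction = 100·(1 − 0.87167432) = 12.8326%.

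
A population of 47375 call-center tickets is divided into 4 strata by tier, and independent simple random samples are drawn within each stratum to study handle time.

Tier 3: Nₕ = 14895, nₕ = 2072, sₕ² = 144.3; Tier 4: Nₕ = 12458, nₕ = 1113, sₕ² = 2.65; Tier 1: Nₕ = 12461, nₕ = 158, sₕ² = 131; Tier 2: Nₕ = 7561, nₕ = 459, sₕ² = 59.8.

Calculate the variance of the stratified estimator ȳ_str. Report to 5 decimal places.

Var(ȳ_str) = Σₕ Wₕ²(1 − fₕ)sₕ²/nₕ with Wₕ = Nₕ/N, N = 47375.
Tier 3: Wₕ = 0.31440633; term = 0.31440633²·(1 − 0.13910708)·144.3/2072 = 0.0059266364.
Tier 4: Wₕ = 0.26296570; term = 0.26296570²·(1 − 0.08934018)·2.65/1113 = 1.4993571 × 10^-4.
Tier 1: Wₕ = 0.26302902; term = 0.26302902²·(1 − 0.01267956)·131/158 = 0.056634319.
Tier 2: Wₕ = 0.15959894; term = 0.15959894²·(1 − 0.06070626)·59.8/459 = 0.0031170944.
Sum = 0.065827986.

0.06583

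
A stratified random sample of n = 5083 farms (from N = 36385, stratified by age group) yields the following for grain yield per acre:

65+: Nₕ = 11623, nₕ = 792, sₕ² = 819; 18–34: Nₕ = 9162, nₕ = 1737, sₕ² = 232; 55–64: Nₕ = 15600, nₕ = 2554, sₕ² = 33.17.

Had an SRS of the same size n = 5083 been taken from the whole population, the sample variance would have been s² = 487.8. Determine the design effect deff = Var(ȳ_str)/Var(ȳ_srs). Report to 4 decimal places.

Var(ȳ_str) = Σ Wₕ²(1−fₕ)sₕ²/nₕ with Wₕ = Nₕ/36385:
  65+: (11623/36385)²·(1−792/11623)·819/792 = 0.098333332
  18–34: (9162/36385)²·(1−1737/9162)·232/1737 = 0.0068632553
  55–64: (15600/36385)²·(1−2554/15600)·33.17/2554 = 0.0019965574
  → Var(ȳ_str) = 0.10719314.
Var(ȳ_srs) = (1 − 5083/36385)·487.8/5083 = 0.082560325.
deff = 0.10719314 / 0.082560325 = 1.2984.

1.2984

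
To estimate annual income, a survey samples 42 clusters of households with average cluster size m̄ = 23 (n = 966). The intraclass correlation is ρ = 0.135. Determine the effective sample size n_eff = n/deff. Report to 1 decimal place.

deff = 1 + (23 − 1)·0.135 = 1 + 2.97 = 3.97.
n_eff = 966 / 3.97 = 243.3.

243.3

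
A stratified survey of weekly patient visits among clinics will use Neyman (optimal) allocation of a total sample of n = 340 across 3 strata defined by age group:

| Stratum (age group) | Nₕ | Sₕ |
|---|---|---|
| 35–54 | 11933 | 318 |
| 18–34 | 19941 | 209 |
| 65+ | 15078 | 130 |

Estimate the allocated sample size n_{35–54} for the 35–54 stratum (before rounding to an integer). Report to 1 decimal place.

Neyman allocation: nₕ = n·NₕSₕ / Σⱼ NⱼSⱼ.
Σ NⱼSⱼ = 11933·318 + 19941·209 + 15078·130 = 9.922503 × 10^6.
n_{35–54} = 340·11933·318 / (9.922503 × 10^6) = 130.0.

130.0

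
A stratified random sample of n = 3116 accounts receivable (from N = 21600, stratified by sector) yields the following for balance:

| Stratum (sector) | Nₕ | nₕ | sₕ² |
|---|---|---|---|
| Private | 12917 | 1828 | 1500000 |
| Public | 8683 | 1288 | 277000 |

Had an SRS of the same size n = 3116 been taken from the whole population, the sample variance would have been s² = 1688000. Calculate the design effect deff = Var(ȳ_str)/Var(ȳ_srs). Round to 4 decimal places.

0.6073

Var(ȳ_str) = Σ Wₕ²(1−fₕ)sₕ²/nₕ with Wₕ = Nₕ/21600:
  Private: (12917/21600)²·(1−1828/12917)·1500000/1828 = 251.9194
  Public: (8683/21600)²·(1−1288/8683)·277000/1288 = 29.598137
  → Var(ȳ_str) = 281.51754.
Var(ȳ_srs) = (1 − 3116/21600)·1688000/3116 = 463.57201.
deff = 281.51754 / 463.57201 = 0.6073.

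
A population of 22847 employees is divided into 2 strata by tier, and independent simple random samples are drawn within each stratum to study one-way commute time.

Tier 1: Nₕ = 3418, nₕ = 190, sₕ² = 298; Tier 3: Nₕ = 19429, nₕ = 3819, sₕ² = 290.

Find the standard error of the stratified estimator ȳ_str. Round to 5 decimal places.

Var(ȳ_str) = Σₕ Wₕ²(1 − fₕ)sₕ²/nₕ with Wₕ = Nₕ/N, N = 22847.
Tier 1: Wₕ = 0.14960389; term = 0.14960389²·(1 − 0.05558806)·298/190 = 0.033152011.
Tier 3: Wₕ = 0.85039611; term = 0.85039611²·(1 − 0.19656184)·290/3819 = 0.044120795.
Sum = 0.077272806.
SE = √(0.077272806) = 0.27798.

0.27798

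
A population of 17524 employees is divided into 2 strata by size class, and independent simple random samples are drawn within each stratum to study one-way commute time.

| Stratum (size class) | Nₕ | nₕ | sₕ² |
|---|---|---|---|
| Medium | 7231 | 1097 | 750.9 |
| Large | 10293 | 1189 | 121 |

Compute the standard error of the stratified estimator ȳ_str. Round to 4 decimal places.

0.3604

Var(ȳ_str) = Σₕ Wₕ²(1 − fₕ)sₕ²/nₕ with Wₕ = Nₕ/N, N = 17524.
Medium: Wₕ = 0.41263410; term = 0.41263410²·(1 − 0.15170792)·750.9/1097 = 0.098866946.
Large: Wₕ = 0.58736590; term = 0.58736590²·(1 − 0.11551540)·121/1189 = 0.03105355.
Sum = 0.1299205.
SE = √(0.1299205) = 0.3604.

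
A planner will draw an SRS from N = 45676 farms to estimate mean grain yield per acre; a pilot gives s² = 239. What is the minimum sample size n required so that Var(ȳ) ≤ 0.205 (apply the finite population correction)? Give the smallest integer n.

Without fpc, n₀ = s²/D = 239/0.205 = 1165.8537.
With fpc, (1 − n/N)·s²/n ≤ D requires n ≥ n₀/(1 + n₀/N) = 1165.8537/(1 + 1165.8537/45676) = 1136.8366.
Rounding up, n = 1137.

1137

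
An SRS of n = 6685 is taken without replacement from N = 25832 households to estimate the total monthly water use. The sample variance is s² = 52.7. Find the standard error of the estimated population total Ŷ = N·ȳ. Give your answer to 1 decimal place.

1974.6

Var(Ŷ) = N²·Var(ȳ) = N²·(1 − n/N)·s²/n.
f = 6685/25832 = 0.25878755; Var(ȳ) = 0.74121245·52.7/6685 = 0.0058432156.
Var(Ŷ) = 25832² · 0.0058432156 = 3.8991323 × 10^6.
SE(Ŷ) = √(3.8991323 × 10^6) = 1974.6.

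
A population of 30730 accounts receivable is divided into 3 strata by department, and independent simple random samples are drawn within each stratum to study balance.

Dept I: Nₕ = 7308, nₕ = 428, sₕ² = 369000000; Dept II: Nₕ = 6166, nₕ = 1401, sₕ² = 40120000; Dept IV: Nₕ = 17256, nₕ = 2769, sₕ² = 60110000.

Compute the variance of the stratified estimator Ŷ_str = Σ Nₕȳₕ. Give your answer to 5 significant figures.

4.9616 × 10^13

Var(Ŷ_str) = Σₕ Nₕ²(1 − fₕ)sₕ²/nₕ.
Dept I: 7308²·(1 − 428/7308)·369000000/428 = 4.3348051 × 10^13.
Dept II: 6166²·(1 − 1401/6166)·40120000/1401 = 8.4137425 × 10^11.
Dept IV: 17256²·(1 − 2769/17256)·60110000/2769 = 5.4267819 × 10^12.
Sum = 4.9616207 × 10^13.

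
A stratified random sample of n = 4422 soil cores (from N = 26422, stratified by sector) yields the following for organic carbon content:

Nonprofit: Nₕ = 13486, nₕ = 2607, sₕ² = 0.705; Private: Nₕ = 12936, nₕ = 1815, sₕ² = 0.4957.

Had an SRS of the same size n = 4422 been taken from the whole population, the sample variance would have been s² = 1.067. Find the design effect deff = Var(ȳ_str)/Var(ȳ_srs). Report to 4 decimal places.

Var(ȳ_str) = Σ Wₕ²(1−fₕ)sₕ²/nₕ with Wₕ = Nₕ/26422:
  Nonprofit: (13486/26422)²·(1−2607/13486)·0.705/2607 = 5.6831464 × 10^-5
  Private: (12936/26422)²·(1−1815/12936)·0.4957/1815 = 5.6280087 × 10^-5
  → Var(ȳ_str) = 1.1311155 × 10^-4.
Var(ȳ_srs) = (1 − 4422/26422)·1.067/4422 = 2.0091052 × 10^-4.
deff = (1.1311155 × 10^-4) / (2.0091052 × 10^-4) = 0.5630.

0.5630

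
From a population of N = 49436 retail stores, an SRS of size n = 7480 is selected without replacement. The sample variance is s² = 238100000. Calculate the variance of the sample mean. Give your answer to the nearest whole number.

27015

Under SRS without replacement, Var(ȳ) = (1 − f)·s²/n with f = n/N = 7480/49436 = 0.15130674.
Var(ȳ) = (1 − 0.15130674)·238100000/7480 = 0.84869326·31831.551 = 27015.223.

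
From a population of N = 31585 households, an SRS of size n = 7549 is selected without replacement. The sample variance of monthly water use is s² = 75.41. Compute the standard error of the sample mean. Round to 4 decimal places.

Under SRS without replacement, Var(ȳ) = (1 − f)·s²/n with f = n/N = 7549/31585 = 0.23900586.
Var(ȳ) = (1 − 0.23900586)·75.41/7549 = 0.76099414·0.0099894026 = 0.0076018768.
SE(ȳ) = √(0.0076018768) = 0.0872.

0.0872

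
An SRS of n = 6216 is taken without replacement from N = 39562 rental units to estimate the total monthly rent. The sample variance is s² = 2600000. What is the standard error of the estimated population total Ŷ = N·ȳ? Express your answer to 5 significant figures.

Var(Ŷ) = N²·Var(ȳ) = N²·(1 − n/N)·s²/n.
f = 6216/39562 = 0.15712047; Var(ȳ) = 0.84287953·2600000/6216 = 352.55579.
Var(Ŷ) = 39562² · 352.55579 = 5.5180334 × 10^11.
SE(Ŷ) = √(5.5180334 × 10^11) = 742830.

742830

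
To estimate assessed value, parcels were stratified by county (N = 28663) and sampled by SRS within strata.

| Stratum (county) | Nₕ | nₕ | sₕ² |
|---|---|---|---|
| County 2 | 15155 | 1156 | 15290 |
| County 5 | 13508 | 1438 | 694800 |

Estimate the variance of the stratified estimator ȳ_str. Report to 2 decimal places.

99.30

Var(ȳ_str) = Σₕ Wₕ²(1 − fₕ)sₕ²/nₕ with Wₕ = Nₕ/N, N = 28663.
County 2: Wₕ = 0.52873042; term = 0.52873042²·(1 − 0.07627846)·15290/1156 = 3.4155395.
County 5: Wₕ = 0.47126958; term = 0.47126958²·(1 − 0.10645543)·694800/1438 = 95.886167.
Sum = 99.301707.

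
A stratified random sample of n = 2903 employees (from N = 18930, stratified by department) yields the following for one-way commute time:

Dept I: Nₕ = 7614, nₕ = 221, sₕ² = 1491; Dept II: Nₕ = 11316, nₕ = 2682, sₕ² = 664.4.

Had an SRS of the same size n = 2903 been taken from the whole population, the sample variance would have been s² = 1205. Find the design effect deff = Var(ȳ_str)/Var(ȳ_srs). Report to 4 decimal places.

3.2078

Var(ȳ_str) = Σ Wₕ²(1−fₕ)sₕ²/nₕ with Wₕ = Nₕ/18930:
  Dept I: (7614/18930)²·(1−221/7614)·1491/221 = 1.0597849
  Dept II: (11316/18930)²·(1−2682/11316)·664.4/2682 = 0.067542107
  → Var(ȳ_str) = 1.127327.
Var(ȳ_srs) = (1 − 2903/18930)·1205/2903 = 0.35143227.
deff = 1.127327 / 0.35143227 = 3.2078.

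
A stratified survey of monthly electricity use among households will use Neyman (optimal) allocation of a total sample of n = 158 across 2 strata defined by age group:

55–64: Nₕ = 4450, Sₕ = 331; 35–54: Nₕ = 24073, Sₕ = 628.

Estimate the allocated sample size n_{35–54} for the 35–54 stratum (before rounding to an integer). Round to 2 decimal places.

143.97

Neyman allocation: nₕ = n·NₕSₕ / Σⱼ NⱼSⱼ.
Σ NⱼSⱼ = 4450·331 + 24073·628 = 1.6590794 × 10^7.
n_{35–54} = 158·24073·628 / (1.6590794 × 10^7) = 143.97.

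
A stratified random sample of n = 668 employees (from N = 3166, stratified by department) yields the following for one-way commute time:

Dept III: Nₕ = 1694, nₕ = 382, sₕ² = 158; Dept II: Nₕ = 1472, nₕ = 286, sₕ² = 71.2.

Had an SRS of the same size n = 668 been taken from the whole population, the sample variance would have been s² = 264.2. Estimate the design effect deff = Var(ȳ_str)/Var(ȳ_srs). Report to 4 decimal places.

Var(ȳ_str) = Σ Wₕ²(1−fₕ)sₕ²/nₕ with Wₕ = Nₕ/3166:
  Dept III: (1694/3166)²·(1−382/1694)·158/382 = 0.091710517
  Dept II: (1472/3166)²·(1−286/1472)·71.2/286 = 0.043359537
  → Var(ȳ_str) = 0.13507005.
Var(ȳ_srs) = (1 − 668/3166)·264.2/668 = 0.31205983.
deff = 0.13507005 / 0.31205983 = 0.4328.

0.4328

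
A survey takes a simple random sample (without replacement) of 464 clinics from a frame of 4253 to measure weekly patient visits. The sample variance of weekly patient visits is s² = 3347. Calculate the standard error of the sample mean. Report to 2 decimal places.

2.54

Under SRS without replacement, Var(ȳ) = (1 − f)·s²/n with f = n/N = 464/4253 = 0.10909946.
Var(ȳ) = (1 − 0.10909946)·3347/464 = 0.89090054·7.2133621 = 6.4263882.
SE(ȳ) = √(6.4263882) = 2.54.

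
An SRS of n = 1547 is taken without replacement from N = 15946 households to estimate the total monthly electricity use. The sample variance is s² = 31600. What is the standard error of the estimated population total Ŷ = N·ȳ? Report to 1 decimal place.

Var(Ŷ) = N²·Var(ȳ) = N²·(1 − n/N)·s²/n.
f = 1547/15946 = 0.09701493; Var(ȳ) = 0.90298507·31600/1547 = 18.444944.
Var(Ŷ) = 15946² · 18.444944 = 4.6900866 × 10^9.
SE(Ŷ) = √(4.6900866 × 10^9) = 68484.2.

68484.2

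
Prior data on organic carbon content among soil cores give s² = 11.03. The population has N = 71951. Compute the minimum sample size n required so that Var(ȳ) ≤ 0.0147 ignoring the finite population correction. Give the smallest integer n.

751

Without fpc, n₀ = s²/D = 11.03/0.0147 = 750.3401.
Rounding up, n = 751.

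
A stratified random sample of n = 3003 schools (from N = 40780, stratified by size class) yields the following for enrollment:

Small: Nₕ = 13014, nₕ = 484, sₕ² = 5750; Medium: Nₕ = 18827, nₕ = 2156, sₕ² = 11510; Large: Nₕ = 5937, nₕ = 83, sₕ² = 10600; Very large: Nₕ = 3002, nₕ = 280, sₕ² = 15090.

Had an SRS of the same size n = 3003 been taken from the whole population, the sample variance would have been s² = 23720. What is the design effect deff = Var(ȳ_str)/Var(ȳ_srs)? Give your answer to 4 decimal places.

Var(ȳ_str) = Σ Wₕ²(1−fₕ)sₕ²/nₕ with Wₕ = Nₕ/40780:
  Small: (13014/40780)²·(1−484/13014)·5750/484 = 1.1649034
  Medium: (18827/40780)²·(1−2156/18827)·11510/2156 = 1.0075692
  Large: (5937/40780)²·(1−83/5937)·10600/83 = 2.6690278
  Very large: (3002/40780)²·(1−280/3002)·15090/280 = 0.26481073
  → Var(ȳ_str) = 5.1063111.
Var(ȳ_srs) = (1 − 3003/40780)·23720/3003 = 7.3171102.
deff = 5.1063111 / 7.3171102 = 0.6979.

0.6979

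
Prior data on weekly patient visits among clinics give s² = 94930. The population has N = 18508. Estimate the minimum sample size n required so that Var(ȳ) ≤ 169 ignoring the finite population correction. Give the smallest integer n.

562

Without fpc, n₀ = s²/D = 94930/169 = 561.7160.
Rounding up, n = 562.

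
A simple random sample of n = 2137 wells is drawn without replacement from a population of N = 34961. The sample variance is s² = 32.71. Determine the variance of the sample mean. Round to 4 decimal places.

0.0144

Under SRS without replacement, Var(ȳ) = (1 − f)·s²/n with f = n/N = 2137/34961 = 0.06112525.
Var(ȳ) = (1 − 0.06112525)·32.71/2137 = 0.93887475·0.015306504 = 0.01437089.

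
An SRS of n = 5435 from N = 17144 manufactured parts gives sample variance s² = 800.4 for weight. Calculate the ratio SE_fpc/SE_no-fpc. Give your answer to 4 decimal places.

0.8264

f = n/N = 5435/17144 = 0.31702053.
SE_no-fpc = √(s²/n) = 0.38375475; SE_fpc = √((1−f)s²/n) = 0.3171448.
Ratio = √(1−f) = 0.82642572.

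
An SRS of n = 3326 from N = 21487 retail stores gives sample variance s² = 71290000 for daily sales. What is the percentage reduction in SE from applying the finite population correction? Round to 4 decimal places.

8.0648

f = n/N = 3326/21487 = 0.15479127.
SE_no-fpc = √(s²/n) = 146.40408; SE_fpc = √((1−f)s²/n) = 134.59694.
Ratio = √(1−f) = 0.91935234. Reduction = 100·(1 − 0.91935234) = 8.0648%.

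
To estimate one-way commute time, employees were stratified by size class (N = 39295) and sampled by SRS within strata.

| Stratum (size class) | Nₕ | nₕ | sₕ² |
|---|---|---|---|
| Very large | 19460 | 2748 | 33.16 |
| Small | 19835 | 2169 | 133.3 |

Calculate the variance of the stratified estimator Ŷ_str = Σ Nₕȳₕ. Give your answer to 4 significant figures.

2.546 × 10^7

Var(Ŷ_str) = Σₕ Nₕ²(1 − fₕ)sₕ²/nₕ.
Very large: 19460²·(1 − 2748/19460)·33.16/2748 = 3.924362 × 10^6.
Small: 19835²·(1 − 2169/19835)·133.3/2169 = 2.1534809 × 10^7.
Sum = 2.5459171 × 10^7.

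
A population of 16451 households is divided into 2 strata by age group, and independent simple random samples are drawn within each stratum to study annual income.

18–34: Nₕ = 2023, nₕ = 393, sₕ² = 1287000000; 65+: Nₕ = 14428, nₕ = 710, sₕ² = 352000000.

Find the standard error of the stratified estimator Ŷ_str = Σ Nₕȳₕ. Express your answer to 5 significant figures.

Var(Ŷ_str) = Σₕ Nₕ²(1 − fₕ)sₕ²/nₕ.
18–34: 2023²·(1 − 393/2023)·1287000000/393 = 1.079865 × 10^13.
65+: 14428²·(1 − 710/14428)·352000000/710 = 9.8125356 × 10^13.
Sum = 1.0892401 × 10^14.
SE = √(1.0892401 × 10^14) = 1.0437 × 10^7.

1.0437 × 10^7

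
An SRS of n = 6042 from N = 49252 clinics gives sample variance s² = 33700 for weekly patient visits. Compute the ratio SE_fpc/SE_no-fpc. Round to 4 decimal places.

f = n/N = 6042/49252 = 0.12267522.
SE_no-fpc = √(s²/n) = 2.3616992; SE_fpc = √((1−f)s²/n) = 2.2121002.
Ratio = √(1−f) = 0.93665617.

0.9367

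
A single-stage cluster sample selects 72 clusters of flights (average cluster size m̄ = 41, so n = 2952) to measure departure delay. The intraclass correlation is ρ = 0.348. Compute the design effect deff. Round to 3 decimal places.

deff = 1 + (41 − 1)·0.348 = 1 + 13.92 = 14.92.

14.920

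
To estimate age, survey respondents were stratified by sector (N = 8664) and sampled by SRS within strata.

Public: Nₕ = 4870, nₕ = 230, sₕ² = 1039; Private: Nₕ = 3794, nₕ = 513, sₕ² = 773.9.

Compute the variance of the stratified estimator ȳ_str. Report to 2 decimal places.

Var(ȳ_str) = Σₕ Wₕ²(1 − fₕ)sₕ²/nₕ with Wₕ = Nₕ/N, N = 8664.
Public: Wₕ = 0.56209603; term = 0.56209603²·(1 − 0.04722793)·1039/230 = 1.3598712.
Private: Wₕ = 0.43790397; term = 0.43790397²·(1 − 0.13521349)·773.9/513 = 0.25016938.
Sum = 1.6100406.

1.61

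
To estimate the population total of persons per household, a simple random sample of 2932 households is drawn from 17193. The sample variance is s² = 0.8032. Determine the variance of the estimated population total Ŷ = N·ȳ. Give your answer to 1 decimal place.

Var(Ŷ) = N²·Var(ȳ) = N²·(1 − n/N)·s²/n.
f = 2932/17193 = 0.17053452; Var(ȳ) = 0.82946548·0.8032/2932 = 2.2722601 × 10^-4.
Var(Ŷ) = 17193² · (2.2722601 × 10^-4) = 67167.838.

67167.8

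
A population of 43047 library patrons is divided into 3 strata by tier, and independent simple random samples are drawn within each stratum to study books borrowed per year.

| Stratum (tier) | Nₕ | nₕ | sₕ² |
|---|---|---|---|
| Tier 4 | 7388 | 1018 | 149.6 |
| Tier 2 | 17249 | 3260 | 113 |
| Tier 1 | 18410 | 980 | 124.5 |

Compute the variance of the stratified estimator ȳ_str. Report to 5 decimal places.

0.03025

Var(ȳ_str) = Σₕ Wₕ²(1 − fₕ)sₕ²/nₕ with Wₕ = Nₕ/N, N = 43047.
Tier 4: Wₕ = 0.17162636; term = 0.17162636²·(1 − 0.13779101)·149.6/1018 = 0.0037321952.
Tier 2: Wₕ = 0.40070156; term = 0.40070156²·(1 − 0.18899646)·113/3260 = 0.0045136269.
Tier 1: Wₕ = 0.42767208; term = 0.42767208²·(1 − 0.05323194)·124.5/980 = 0.02199929.
Sum = 0.030245112.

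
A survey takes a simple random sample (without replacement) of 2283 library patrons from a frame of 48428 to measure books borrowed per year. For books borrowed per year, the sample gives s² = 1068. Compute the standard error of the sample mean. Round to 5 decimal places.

0.66765

Under SRS without replacement, Var(ȳ) = (1 − f)·s²/n with f = n/N = 2283/48428 = 0.04714215.
Var(ȳ) = (1 − 0.04714215)·1068/2283 = 0.95285785·0.46780552 = 0.44575216.
SE(ȳ) = √(0.44575216) = 0.66765.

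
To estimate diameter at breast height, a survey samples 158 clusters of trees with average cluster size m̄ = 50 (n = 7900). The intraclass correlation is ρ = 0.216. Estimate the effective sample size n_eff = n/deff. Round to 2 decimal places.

681.98

deff = 1 + (50 − 1)·0.216 = 1 + 10.584 = 11.584.
n_eff = 7900 / 11.584 = 681.98.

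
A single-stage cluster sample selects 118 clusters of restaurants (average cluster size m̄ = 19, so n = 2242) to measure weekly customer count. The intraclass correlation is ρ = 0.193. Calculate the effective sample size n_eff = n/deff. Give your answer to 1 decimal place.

deff = 1 + (19 − 1)·0.193 = 1 + 3.474 = 4.474.
n_eff = 2242 / 4.474 = 501.1.

501.1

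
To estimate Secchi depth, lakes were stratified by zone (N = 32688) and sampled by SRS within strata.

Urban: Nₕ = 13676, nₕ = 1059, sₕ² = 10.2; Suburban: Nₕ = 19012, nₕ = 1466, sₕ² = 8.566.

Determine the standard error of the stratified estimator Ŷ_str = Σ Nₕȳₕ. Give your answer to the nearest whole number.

Var(Ŷ_str) = Σₕ Nₕ²(1 − fₕ)sₕ²/nₕ.
Urban: 13676²·(1 − 1059/13676)·10.2/1059 = 1.6619556 × 10^6.
Suburban: 19012²·(1 − 1466/19012)·8.566/1466 = 1.9491714 × 10^6.
Sum = 3.611127 × 10^6.
SE = √(3.611127 × 10^6) = 1900.

1900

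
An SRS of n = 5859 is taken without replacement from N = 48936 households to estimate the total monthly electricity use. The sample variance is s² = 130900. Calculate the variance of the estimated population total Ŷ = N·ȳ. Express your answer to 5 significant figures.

4.7097 × 10^10

Var(Ŷ) = N²·Var(ȳ) = N²·(1 − n/N)·s²/n.
f = 5859/48936 = 0.11972781; Var(ȳ) = 0.88027219·130900/5859 = 19.666774.
Var(Ŷ) = 48936² · 19.666774 = 4.7096655 × 10^10.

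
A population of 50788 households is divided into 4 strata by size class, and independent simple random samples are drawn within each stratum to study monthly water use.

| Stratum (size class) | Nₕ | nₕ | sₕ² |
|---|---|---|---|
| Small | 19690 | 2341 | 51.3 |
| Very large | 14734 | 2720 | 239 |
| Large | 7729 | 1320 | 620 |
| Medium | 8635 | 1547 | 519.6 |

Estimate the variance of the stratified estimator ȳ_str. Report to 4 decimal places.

0.0259

Var(ȳ_str) = Σₕ Wₕ²(1 − fₕ)sₕ²/nₕ with Wₕ = Nₕ/N, N = 50788.
Small: Wₕ = 0.38769001; term = 0.38769001²·(1 − 0.11889284)·51.3/2341 = 0.0029021102.
Very large: Wₕ = 0.29010790; term = 0.29010790²·(1 − 0.18460703)·239/2720 = 0.0060299688.
Large: Wₕ = 0.15218162; term = 0.15218162²·(1 − 0.17078535)·620/1320 = 0.0090200535.
Medium: Wₕ = 0.17002048; term = 0.17002048²·(1 − 0.17915460)·519.6/1547 = 0.0079697126.
Sum = 0.025921845.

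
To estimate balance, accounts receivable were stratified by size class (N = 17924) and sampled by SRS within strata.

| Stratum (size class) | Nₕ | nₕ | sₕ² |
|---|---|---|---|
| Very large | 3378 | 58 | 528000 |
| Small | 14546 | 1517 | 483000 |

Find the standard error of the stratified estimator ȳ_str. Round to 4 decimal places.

Var(ȳ_str) = Σₕ Wₕ²(1 − fₕ)sₕ²/nₕ with Wₕ = Nₕ/N, N = 17924.
Very large: Wₕ = 0.18846240; term = 0.18846240²·(1 − 0.01716992)·528000/58 = 317.78529.
Small: Wₕ = 0.81153760; term = 0.81153760²·(1 − 0.10428984)·483000/1517 = 187.82195.
Sum = 505.60724.
SE = √(505.60724) = 22.4857.

22.4857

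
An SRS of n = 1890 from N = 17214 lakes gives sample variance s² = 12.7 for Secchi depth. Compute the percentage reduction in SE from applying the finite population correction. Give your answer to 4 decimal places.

5.6493

f = n/N = 1890/17214 = 0.10979435.
SE_no-fpc = √(s²/n) = 0.081973024; SE_fpc = √((1−f)s²/n) = 0.07734213.
Ratio = √(1−f) = 0.94350710. Reduction = 100·(1 − 0.94350710) = 5.6493%.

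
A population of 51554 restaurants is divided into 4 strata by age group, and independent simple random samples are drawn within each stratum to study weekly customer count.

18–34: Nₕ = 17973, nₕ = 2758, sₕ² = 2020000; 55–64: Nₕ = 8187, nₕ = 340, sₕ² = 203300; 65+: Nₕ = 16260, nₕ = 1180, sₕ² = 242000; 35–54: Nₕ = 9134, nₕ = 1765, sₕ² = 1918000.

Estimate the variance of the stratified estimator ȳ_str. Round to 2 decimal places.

Var(ȳ_str) = Σₕ Wₕ²(1 − fₕ)sₕ²/nₕ with Wₕ = Nₕ/N, N = 51554.
18–34: Wₕ = 0.34862474; term = 0.34862474²·(1 − 0.15345240)·2020000/2758 = 75.357226.
55–64: Wₕ = 0.15880436; term = 0.15880436²·(1 − 0.04152925)·203300/340 = 14.453139.
65+: Wₕ = 0.31539745; term = 0.31539745²·(1 − 0.07257073)·242000/1180 = 18.920408.
35–54: Wₕ = 0.17717345; term = 0.17717345²·(1 − 0.19323407)·1918000/1765 = 27.520019.
Sum = 136.25079.

136.25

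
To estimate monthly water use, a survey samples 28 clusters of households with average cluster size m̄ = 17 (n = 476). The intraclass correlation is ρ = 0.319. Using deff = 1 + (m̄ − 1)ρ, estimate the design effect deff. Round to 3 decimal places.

deff = 1 + (17 − 1)·0.319 = 1 + 5.104 = 6.104.

6.104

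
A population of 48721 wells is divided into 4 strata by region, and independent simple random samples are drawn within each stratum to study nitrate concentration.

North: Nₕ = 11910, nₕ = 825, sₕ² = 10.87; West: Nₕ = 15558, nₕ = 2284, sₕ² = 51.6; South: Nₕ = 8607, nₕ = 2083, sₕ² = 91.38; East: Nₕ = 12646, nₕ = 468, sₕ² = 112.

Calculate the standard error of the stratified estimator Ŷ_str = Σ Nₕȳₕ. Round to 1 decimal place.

Var(Ŷ_str) = Σₕ Nₕ²(1 − fₕ)sₕ²/nₕ.
North: 11910²·(1 − 825/11910)·10.87/825 = 1.7394945 × 10^6.
West: 15558²·(1 − 2284/15558)·51.6/2284 = 4.6656181 × 10^6.
South: 8607²·(1 − 2083/8607)·91.38/2083 = 2.4633586 × 10^6.
East: 12646²·(1 − 468/12646)·112/468 = 3.6855416 × 10^7.
Sum = 4.5723887 × 10^7.
SE = √(4.5723887 × 10^7) = 6761.9.

6761.9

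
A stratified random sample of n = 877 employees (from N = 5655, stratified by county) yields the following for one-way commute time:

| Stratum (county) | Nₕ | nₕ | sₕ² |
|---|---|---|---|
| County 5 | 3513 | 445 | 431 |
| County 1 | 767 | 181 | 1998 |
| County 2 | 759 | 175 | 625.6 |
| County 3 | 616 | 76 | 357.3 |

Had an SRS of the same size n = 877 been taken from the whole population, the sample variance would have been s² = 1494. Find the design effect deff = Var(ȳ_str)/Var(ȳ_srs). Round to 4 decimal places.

0.4030

Var(ȳ_str) = Σ Wₕ²(1−fₕ)sₕ²/nₕ with Wₕ = Nₕ/5655:
  County 5: (3513/5655)²·(1−445/3513)·431/445 = 0.3264266
  County 1: (767/5655)²·(1−181/767)·1998/181 = 0.15514746
  County 2: (759/5655)²·(1−175/759)·625.6/175 = 0.049550506
  County 3: (616/5655)²·(1−76/616)·357.3/76 = 0.048902232
  → Var(ȳ_str) = 0.5800268.
Var(ȳ_srs) = (1 − 877/5655)·1494/877 = 1.4393438.
deff = 0.5800268 / 1.4393438 = 0.4030.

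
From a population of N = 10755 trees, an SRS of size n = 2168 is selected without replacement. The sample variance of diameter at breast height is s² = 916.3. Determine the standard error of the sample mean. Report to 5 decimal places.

Under SRS without replacement, Var(ȳ) = (1 − f)·s²/n with f = n/N = 2168/10755 = 0.20158066.
Var(ȳ) = (1 − 0.20158066)·916.3/2168 = 0.79841934·0.4226476 = 0.33745002.
SE(ȳ) = √(0.33745002) = 0.58090.

0.58090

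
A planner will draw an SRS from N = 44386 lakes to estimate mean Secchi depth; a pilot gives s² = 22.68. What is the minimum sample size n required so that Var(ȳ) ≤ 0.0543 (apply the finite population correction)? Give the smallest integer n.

Without fpc, n₀ = s²/D = 22.68/0.0543 = 417.6796.
With fpc, (1 − n/N)·s²/n ≤ D requires n ≥ n₀/(1 + n₀/N) = 417.6796/(1 + 417.6796/44386) = 413.7858.
Rounding up, n = 414.

414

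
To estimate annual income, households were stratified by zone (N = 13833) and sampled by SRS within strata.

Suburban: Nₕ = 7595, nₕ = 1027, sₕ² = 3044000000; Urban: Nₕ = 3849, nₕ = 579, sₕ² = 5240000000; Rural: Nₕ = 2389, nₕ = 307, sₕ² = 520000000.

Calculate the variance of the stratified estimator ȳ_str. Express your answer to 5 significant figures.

Var(ȳ_str) = Σₕ Wₕ²(1 − fₕ)sₕ²/nₕ with Wₕ = Nₕ/N, N = 13833.
Suburban: Wₕ = 0.54904937; term = 0.54904937²·(1 − 0.13522054)·3044000000/1027 = 772684.81.
Urban: Wₕ = 0.27824767; term = 0.27824767²·(1 − 0.15042868)·5240000000/579 = 595272.24.
Rural: Wₕ = 0.17270296; term = 0.17270296²·(1 − 0.12850565)·520000000/307 = 44028.013.
Sum = 1.4119851 × 10^6.

1.4120 × 10^6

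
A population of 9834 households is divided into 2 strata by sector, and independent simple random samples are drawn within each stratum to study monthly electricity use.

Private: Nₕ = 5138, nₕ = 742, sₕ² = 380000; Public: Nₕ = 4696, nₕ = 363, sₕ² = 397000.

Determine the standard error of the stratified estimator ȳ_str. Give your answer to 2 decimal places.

18.70

Var(ȳ_str) = Σₕ Wₕ²(1 − fₕ)sₕ²/nₕ with Wₕ = Nₕ/N, N = 9834.
Private: Wₕ = 0.52247305; term = 0.52247305²·(1 − 0.14441417)·380000/742 = 119.61099.
Public: Wₕ = 0.47752695; term = 0.47752695²·(1 − 0.07729983)·397000/363 = 230.11252.
Sum = 349.72351.
SE = √(349.72351) = 18.70.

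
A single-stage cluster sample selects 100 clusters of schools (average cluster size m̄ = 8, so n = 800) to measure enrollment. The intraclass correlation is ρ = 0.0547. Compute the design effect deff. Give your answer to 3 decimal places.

1.383

deff = 1 + (8 − 1)·0.0547 = 1 + 0.3829 = 1.3829.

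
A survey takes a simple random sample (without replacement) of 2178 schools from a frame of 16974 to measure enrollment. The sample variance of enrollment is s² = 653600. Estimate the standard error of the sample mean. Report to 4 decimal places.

16.1736

Under SRS without replacement, Var(ȳ) = (1 − f)·s²/n with f = n/N = 2178/16974 = 0.12831389.
Var(ȳ) = (1 − 0.12831389)·653600/2178 = 0.87168611·300.09183 = 261.58588.
SE(ȳ) = √(261.58588) = 16.1736.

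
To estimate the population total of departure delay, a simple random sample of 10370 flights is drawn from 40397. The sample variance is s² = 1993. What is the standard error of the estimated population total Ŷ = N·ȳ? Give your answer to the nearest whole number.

Var(Ŷ) = N²·Var(ȳ) = N²·(1 − n/N)·s²/n.
f = 10370/40397 = 0.25670223; Var(ȳ) = 0.74329777·1993/10370 = 0.14285366.
Var(Ŷ) = 40397² · 0.14285366 = 2.331254 × 10^8.
SE(Ŷ) = √(2.331254 × 10^8) = 15268.

15268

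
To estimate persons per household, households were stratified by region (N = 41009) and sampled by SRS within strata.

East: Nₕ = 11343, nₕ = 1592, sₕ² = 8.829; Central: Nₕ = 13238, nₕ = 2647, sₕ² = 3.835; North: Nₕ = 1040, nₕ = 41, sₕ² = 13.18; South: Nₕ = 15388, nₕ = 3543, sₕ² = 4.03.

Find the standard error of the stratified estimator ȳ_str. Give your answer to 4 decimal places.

0.0284

Var(ȳ_str) = Σₕ Wₕ²(1 − fₕ)sₕ²/nₕ with Wₕ = Nₕ/N, N = 41009.
East: Wₕ = 0.27659782; term = 0.27659782²·(1 − 0.14035088)·8.829/1592 = 3.6474318 × 10^-4.
Central: Wₕ = 0.32280719; term = 0.32280719²·(1 − 0.19995468)·3.835/2647 = 1.2078484 × 10^-4.
North: Wₕ = 0.02536029; term = 0.02536029²·(1 − 0.03942308)·13.18/41 = 1.985967 × 10^-4.
South: Wₕ = 0.37523470; term = 0.37523470²·(1 − 0.23024435)·4.03/3543 = 1.2328004 × 10^-4.
Sum = 8.0740476 × 10^-4.
SE = √(8.0740476 × 10^-4) = 0.0284.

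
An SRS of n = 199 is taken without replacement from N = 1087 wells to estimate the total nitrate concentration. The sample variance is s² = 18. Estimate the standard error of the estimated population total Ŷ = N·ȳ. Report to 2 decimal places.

295.48

Var(Ŷ) = N²·Var(ȳ) = N²·(1 − n/N)·s²/n.
f = 199/1087 = 0.18307268; Var(ȳ) = 0.81692732·18/199 = 0.073892924.
Var(Ŷ) = 1087² · 0.073892924 = 87309.588.
SE(Ŷ) = √(87309.588) = 295.48.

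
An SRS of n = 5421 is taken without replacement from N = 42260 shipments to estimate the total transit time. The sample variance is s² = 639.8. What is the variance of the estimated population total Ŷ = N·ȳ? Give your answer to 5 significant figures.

1.8374 × 10^8

Var(Ŷ) = N²·Var(ȳ) = N²·(1 − n/N)·s²/n.
f = 5421/42260 = 0.12827733; Var(ȳ) = 0.87172267·639.8/5421 = 0.10288289.
Var(Ŷ) = 42260² · 0.10288289 = 1.8373934 × 10^8.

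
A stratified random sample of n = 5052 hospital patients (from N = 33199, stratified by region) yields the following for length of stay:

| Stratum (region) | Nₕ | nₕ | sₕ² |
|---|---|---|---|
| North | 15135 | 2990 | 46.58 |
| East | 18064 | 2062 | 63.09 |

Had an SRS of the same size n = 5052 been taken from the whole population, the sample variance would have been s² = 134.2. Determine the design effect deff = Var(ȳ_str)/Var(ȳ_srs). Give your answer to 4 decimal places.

Var(ȳ_str) = Σ Wₕ²(1−fₕ)sₕ²/nₕ with Wₕ = Nₕ/33199:
  North: (15135/33199)²·(1−2990/15135)·46.58/2990 = 0.0025981142
  East: (18064/33199)²·(1−2062/18064)·63.09/2062 = 0.0080243535
  → Var(ȳ_str) = 0.010622468.
Var(ȳ_srs) = (1 − 5052/33199)·134.2/5052 = 0.022521447.
deff = 0.010622468 / 0.022521447 = 0.4717.

0.4717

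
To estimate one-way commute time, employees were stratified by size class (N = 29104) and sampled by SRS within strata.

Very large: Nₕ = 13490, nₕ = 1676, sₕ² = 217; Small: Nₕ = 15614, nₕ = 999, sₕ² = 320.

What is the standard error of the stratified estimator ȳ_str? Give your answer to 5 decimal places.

Var(ȳ_str) = Σₕ Wₕ²(1 − fₕ)sₕ²/nₕ with Wₕ = Nₕ/N, N = 29104.
Very large: Wₕ = 0.46351017; term = 0.46351017²·(1 − 0.12424018)·217/1676 = 0.024360672.
Small: Wₕ = 0.53648983; term = 0.53648983²·(1 − 0.06398104)·320/999 = 0.086296289.
Sum = 0.11065696.
SE = √(0.11065696) = 0.33265.

0.33265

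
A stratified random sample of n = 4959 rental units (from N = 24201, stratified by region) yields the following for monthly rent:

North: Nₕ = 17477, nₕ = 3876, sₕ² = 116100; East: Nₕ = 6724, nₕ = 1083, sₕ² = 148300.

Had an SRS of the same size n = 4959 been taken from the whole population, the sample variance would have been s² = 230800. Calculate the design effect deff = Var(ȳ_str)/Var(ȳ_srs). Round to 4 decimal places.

0.5682

Var(ȳ_str) = Σ Wₕ²(1−fₕ)sₕ²/nₕ with Wₕ = Nₕ/24201:
  North: (17477/24201)²·(1−3876/17477)·116100/3876 = 12.156808
  East: (6724/24201)²·(1−1083/6724)·148300/1083 = 8.8680856
  → Var(ȳ_str) = 21.024894.
Var(ȳ_srs) = (1 − 4959/24201)·230800/4959 = 37.004845.
deff = 21.024894 / 37.004845 = 0.5682.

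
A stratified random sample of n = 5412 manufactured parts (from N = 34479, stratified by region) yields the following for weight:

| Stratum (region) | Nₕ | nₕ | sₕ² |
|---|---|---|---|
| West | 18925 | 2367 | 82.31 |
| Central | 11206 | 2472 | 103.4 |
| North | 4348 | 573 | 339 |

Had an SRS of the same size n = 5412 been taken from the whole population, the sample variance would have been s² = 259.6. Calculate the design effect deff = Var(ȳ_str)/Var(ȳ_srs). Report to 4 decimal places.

0.5138

Var(ȳ_str) = Σ Wₕ²(1−fₕ)sₕ²/nₕ with Wₕ = Nₕ/34479:
  West: (18925/34479)²·(1−2367/18925)·82.31/2367 = 0.0091661886
  Central: (11206/34479)²·(1−2472/11206)·103.4/2472 = 0.0034437099
  North: (4348/34479)²·(1−573/4348)·339/573 = 0.0081684987
  → Var(ȳ_str) = 0.020778397.
Var(ȳ_srs) = (1 − 5412/34479)·259.6/5412 = 0.040438259.
deff = 0.020778397 / 0.040438259 = 0.5138.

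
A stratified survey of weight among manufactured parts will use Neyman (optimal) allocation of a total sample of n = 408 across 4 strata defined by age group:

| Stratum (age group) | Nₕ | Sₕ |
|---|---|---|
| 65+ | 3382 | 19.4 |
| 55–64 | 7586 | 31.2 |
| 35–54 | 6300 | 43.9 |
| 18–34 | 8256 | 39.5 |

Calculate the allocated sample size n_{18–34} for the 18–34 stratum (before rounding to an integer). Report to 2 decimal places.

Neyman allocation: nₕ = n·NₕSₕ / Σⱼ NⱼSⱼ.
Σ NⱼSⱼ = 3382·19.4 + 7586·31.2 + 6300·43.9 + 8256·39.5 = 904976.
n_{18–34} = 408·8256·39.5 / 904976 = 147.02.

147.02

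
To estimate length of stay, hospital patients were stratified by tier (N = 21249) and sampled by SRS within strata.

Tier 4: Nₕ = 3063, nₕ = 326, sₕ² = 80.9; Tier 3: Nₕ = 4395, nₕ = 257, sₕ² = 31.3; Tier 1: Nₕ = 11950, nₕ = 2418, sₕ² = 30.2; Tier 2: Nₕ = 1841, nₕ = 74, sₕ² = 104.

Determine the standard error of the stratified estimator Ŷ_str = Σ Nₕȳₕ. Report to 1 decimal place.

Var(Ŷ_str) = Σₕ Nₕ²(1 − fₕ)sₕ²/nₕ.
Tier 4: 3063²·(1 − 326/3063)·80.9/326 = 2.0804281 × 10^6.
Tier 3: 4395²·(1 − 257/4395)·31.3/257 = 2.2149329 × 10^6.
Tier 1: 11950²·(1 − 2418/11950)·30.2/2418 = 1.4226648 × 10^6.
Tier 2: 1841²·(1 − 74/1841)·104/74 = 4.5718498 × 10^6.
Sum = 1.0289876 × 10^7.
SE = √(1.0289876 × 10^7) = 3207.8.

3207.8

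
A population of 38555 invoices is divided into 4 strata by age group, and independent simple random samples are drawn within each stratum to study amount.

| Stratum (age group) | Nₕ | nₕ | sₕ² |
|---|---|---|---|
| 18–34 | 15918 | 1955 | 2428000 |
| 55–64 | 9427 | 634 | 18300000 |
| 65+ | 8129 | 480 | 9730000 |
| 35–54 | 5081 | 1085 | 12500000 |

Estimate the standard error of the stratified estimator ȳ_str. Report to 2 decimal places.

52.92

Var(ȳ_str) = Σₕ Wₕ²(1 − fₕ)sₕ²/nₕ with Wₕ = Nₕ/N, N = 38555.
18–34: Wₕ = 0.41286474; term = 0.41286474²·(1 − 0.12281694)·2428000/1955 = 185.69822.
55–64: Wₕ = 0.24450785; term = 0.24450785²·(1 − 0.06725363)·18300000/634 = 1609.5742.
65+: Wₕ = 0.21084165; term = 0.21084165²·(1 − 0.05904785)·9730000/480 = 847.91432.
35–54: Wₕ = 0.13178576; term = 0.13178576²·(1 − 0.21354064)·12500000/1085 = 157.35971.
Sum = 2800.5465.
SE = √(2800.5465) = 52.92.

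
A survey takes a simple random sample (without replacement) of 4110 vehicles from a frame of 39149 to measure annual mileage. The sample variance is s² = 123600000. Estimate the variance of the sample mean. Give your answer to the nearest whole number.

Under SRS without replacement, Var(ȳ) = (1 − f)·s²/n with f = n/N = 4110/39149 = 0.10498352.
Var(ȳ) = (1 − 0.10498352)·123600000/4110 = 0.89501648·30072.993 = 26915.824.

26916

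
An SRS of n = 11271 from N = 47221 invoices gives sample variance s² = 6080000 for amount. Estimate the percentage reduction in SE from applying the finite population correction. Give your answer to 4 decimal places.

12.7467

f = n/N = 11271/47221 = 0.23868618.
SE_no-fpc = √(s²/n) = 23.225794; SE_fpc = √((1−f)s²/n) = 20.265271.
Ratio = √(1−f) = 0.87253299. Reduction = 100·(1 − 0.87253299) = 12.7467%.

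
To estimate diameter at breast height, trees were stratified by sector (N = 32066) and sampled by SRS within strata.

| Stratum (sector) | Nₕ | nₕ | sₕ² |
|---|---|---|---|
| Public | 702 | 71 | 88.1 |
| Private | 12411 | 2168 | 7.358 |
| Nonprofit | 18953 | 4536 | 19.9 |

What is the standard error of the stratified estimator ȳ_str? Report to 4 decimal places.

Var(ȳ_str) = Σₕ Wₕ²(1 − fₕ)sₕ²/nₕ with Wₕ = Nₕ/N, N = 32066.
Public: Wₕ = 0.02189235; term = 0.02189235²·(1 − 0.10113960)·88.1/71 = 5.3455753 × 10^-4.
Private: Wₕ = 0.38704547; term = 0.38704547²·(1 − 0.17468375)·7.358/2168 = 4.1960908 × 10^-4.
Nonprofit: Wₕ = 0.59106218; term = 0.59106218²·(1 − 0.23932887)·19.9/4536 = 0.0011658517.
Sum = 0.0021200183.
SE = √(0.0021200183) = 0.0460.

0.0460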